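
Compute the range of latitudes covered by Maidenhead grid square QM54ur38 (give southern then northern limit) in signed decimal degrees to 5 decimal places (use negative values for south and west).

Field Q=16, M=12: +16·20° lon, +12·10° lat → SW at lon 140°, lat 30°.
Square 5, 4: +5·2° lon, +4·1° lat → SW at lon 150°, lat 34°.
Subsquare u=20, r=17: +20·0.0833333° lon, +17·0.0416667° lat → SW at lon 151.667°, lat 34.7083°.
Extended square 3, 8: +3·0.00833333° lon, +8·0.00416667° lat → SW at lon 151.692°, lat 34.7417°.
Cell spans 0.00833333° lon × 0.00416667° lat.
south 34.74167, north 34.74583.

34.74167, 34.74583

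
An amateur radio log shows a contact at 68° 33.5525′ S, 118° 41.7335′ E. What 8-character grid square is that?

OC91ik35

Add 180° to longitude and 90° to latitude: 298.69556, 21.44079.
Field: lon ⌊298.69556/20⌋ = 14 → O; lat ⌊21.44079/10⌋ = 2 → C.
Square: lon ⌊18.69556/2⌋ = 9; lat ⌊1.44079/1⌋ = 1.
Subsquare: lon ⌊0.69556/0.0833333⌋ = 8 → i; lat ⌊0.44079/0.0416667⌋ = 10 → k.
Extended square: lon ⌊0.02889/0.00833333⌋ = 3; lat ⌊0.02413/0.00416667⌋ = 5.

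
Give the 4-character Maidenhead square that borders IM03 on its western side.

HM93

Longitude square 0; −1 → -1, wraps to 9, carry into field.
Longitude field I = 8; −1 → 7 = H.
The latitude characters are unchanged.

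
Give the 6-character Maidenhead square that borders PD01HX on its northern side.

PD02ha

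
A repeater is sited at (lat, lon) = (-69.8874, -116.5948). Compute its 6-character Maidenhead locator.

DC10qc

Add 180° to longitude and 90° to latitude: 63.4052, 20.1126.
Field: lon ⌊63.4052/20⌋ = 3 → D; lat ⌊20.1126/10⌋ = 2 → C.
Square: lon ⌊3.4052/2⌋ = 1; lat ⌊0.1126/1⌋ = 0.
Subsquare: lon ⌊1.4052/0.0833333⌋ = 16 → q; lat ⌊0.1126/0.0416667⌋ = 2 → c.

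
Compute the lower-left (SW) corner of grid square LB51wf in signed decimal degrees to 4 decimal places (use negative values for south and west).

Field L=11, B=1: +11·20° lon, +1·10° lat → SW at lon 40°, lat -80°.
Square 5, 1: +5·2° lon, +1·1° lat → SW at lon 50°, lat -79°.
Subsquare w=22, f=5: +22·0.0833333° lon, +5·0.0416667° lat → SW at lon 51.8333°, lat -78.7917°.
latitude -78.7917, longitude 51.8333.

-78.7917, 51.8333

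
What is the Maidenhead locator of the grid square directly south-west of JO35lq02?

JO35kq91

Longitude extended square 0; −1 → -1, wraps to 9, carry into subsquare.
Longitude subsquare l = 11; −1 → 10 = k.
Latitude extended square 2; −1 → 1.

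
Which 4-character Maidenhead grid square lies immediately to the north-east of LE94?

ME05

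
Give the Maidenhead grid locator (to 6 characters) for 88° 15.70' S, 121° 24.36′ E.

PA01qr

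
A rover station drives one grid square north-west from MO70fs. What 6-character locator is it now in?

Longitude subsquare f = 5; −1 → 4 = e.
Latitude subsquare s = 18; +1 → 19 = t.

MO70et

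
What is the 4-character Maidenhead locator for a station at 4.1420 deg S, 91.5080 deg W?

EI45

Shift to the Maidenhead origin (180°W, 90°S): lon 88.49, lat 85.86.
Field: lon ⌊88.49/20⌋ = 4 → E; lat ⌊85.86/10⌋ = 8 → I.
Square: lon ⌊8.49/2⌋ = 4; lat ⌊5.86/1⌋ = 5.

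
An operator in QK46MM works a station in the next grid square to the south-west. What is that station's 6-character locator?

QK46ll

Longitude subsquare m = 12; −1 → 11 = l.
Latitude subsquare m = 12; −1 → 11 = l.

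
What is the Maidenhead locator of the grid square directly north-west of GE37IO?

Longitude subsquare i = 8; −1 → 7 = h.
Latitude subsquare o = 14; +1 → 15 = p.

GE37hp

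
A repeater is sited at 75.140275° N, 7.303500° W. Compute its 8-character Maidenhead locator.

Offset from 180°W / 90°S: lon 172.69650°, lat 165.14028°.
Field (20°×10°, letters A–R): lon ⌊172.69650/20⌋ = 8 → I; lat ⌊165.14028/10⌋ = 16 → Q.
Square (2°×1°, digits 0–9): lon ⌊12.69650/2⌋ = 6; lat ⌊5.14028/1⌋ = 5.
Subsquare (5′×2.5′, letters a–x): lon ⌊0.69650/0.0833333⌋ = 8 → i; lat ⌊0.14028/0.0416667⌋ = 3 → d.
Extended square (30″×15″, digits 0–9): lon ⌊0.02983/0.00833333⌋ = 3; lat ⌊0.01528/0.00416667⌋ = 3.

IQ65id33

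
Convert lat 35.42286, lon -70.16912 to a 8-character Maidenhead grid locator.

Shift to the Maidenhead origin (180°W, 90°S): lon 109.83088, lat 125.42286.
Field (20°×10°, letters A–R): 109.83088/20 → 5 → F, 125.42286/10 → 12 → M; chars FM.
Square (2°×1°, digits 0–9): 9.83088/2 → 4, 5.42286/1 → 5; chars 45.
Subsquare (5′×2.5′, letters a–x): 1.83088/0.0833333 → 21 → v, 0.42286/0.0416667 → 10 → k; chars vk.
Extended square (30″×15″, digits 0–9): 0.08088/0.00833333 → 9, 0.00619/0.00416667 → 1; chars 91.

FM45vk91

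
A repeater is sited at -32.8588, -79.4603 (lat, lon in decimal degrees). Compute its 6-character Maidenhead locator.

Add 180° to longitude and 90° to latitude: 100.5397, 57.1412.
Field: lon ⌊100.5397/20⌋ = 5 → F; lat ⌊57.1412/10⌋ = 5 → F.
Square: lon ⌊0.5397/2⌋ = 0; lat ⌊7.1412/1⌋ = 7.
Subsquare: lon ⌊0.5397/0.0833333⌋ = 6 → g; lat ⌊0.1412/0.0416667⌋ = 3 → d.

FF07gd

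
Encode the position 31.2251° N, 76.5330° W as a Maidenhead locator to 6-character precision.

FM11rf

Add 180° to longitude and 90° to latitude: 103.4670, 121.2251.
Field: 103.4670/20 → 5 → F, 121.2251/10 → 12 → M; chars FM.
Square: 3.4670/2 → 1, 1.2251/1 → 1; chars 11.
Subsquare: 1.4670/0.0833333 → 17 → r, 0.2251/0.0416667 → 5 → f; chars rf.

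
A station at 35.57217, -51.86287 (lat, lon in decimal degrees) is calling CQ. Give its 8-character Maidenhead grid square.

GM45bn67

Offset from 180°W / 90°S: lon 128.13713°, lat 125.57217°.
Field: 128.13713/20 → 6 → G, 125.57217/10 → 12 → M; chars GM.
Square: 8.13713/2 → 4, 5.57217/1 → 5; chars 45.
Subsquare: 0.13713/0.0833333 → 1 → b, 0.57217/0.0416667 → 13 → n; chars bn.
Extended square: 0.05380/0.00833333 → 6, 0.03050/0.00416667 → 7; chars 67.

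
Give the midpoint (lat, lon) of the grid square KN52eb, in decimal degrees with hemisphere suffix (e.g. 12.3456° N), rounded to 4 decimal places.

Field K=10, N=13: +10·20° lon, +13·10° lat → SW at lon 20°, lat 40°.
Square 5, 2: +5·2° lon, +2·1° lat → SW at lon 30°, lat 42°.
Subsquare e=4, b=1: +4·0.0833333° lon, +1·0.0416667° lat → SW at lon 30.3333°, lat 42.0417°.
Cell spans 0.0833333° lon × 0.0416667° lat. Centre is SW corner plus half of each.
latitude 42.0625° N, longitude 30.3750° E.

42.0625° N, 30.3750° E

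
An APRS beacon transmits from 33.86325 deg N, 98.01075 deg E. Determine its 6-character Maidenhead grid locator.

Offset from 180°W / 90°S: lon 278.0108°, lat 123.8632°.
Field (20°×10°, letters A–R): 278.0108/20 → 13 → N, 123.8632/10 → 12 → M; chars NM.
Square (2°×1°, digits 0–9): 18.0108/2 → 9, 3.8632/1 → 3; chars 93.
Subsquare (5′×2.5′, letters a–x): 0.0108/0.0833333 → 0 → a, 0.8632/0.0416667 → 20 → u; chars au.

NM93au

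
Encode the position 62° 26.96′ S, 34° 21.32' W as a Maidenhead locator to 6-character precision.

HC27tn

Shift to the Maidenhead origin (180°W, 90°S): lon 145.6447, lat 27.5507.
Field (20°×10°, letters A–R): 145.6447/20 → 7 → H, 27.5507/10 → 2 → C; chars HC.
Square (2°×1°, digits 0–9): 5.6447/2 → 2, 7.5507/1 → 7; chars 27.
Subsquare (5′×2.5′, letters a–x): 1.6447/0.0833333 → 19 → t, 0.5507/0.0416667 → 13 → n; chars tn.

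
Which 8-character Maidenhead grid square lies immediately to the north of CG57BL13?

CG57bl14

Latitude extended square 3; +1 → 4.
The longitude characters are unchanged.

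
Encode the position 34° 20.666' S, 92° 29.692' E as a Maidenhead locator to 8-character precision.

NF65fp97

Shift to the Maidenhead origin (180°W, 90°S): lon 272.49487, lat 55.65557.
Field: lon ⌊272.49487/20⌋ = 13 → N; lat ⌊55.65557/10⌋ = 5 → F.
Square: lon ⌊12.49487/2⌋ = 6; lat ⌊5.65557/1⌋ = 5.
Subsquare: lon ⌊0.49487/0.0833333⌋ = 5 → f; lat ⌊0.65557/0.0416667⌋ = 15 → p.
Extended square: lon ⌊0.07820/0.00833333⌋ = 9; lat ⌊0.03057/0.00416667⌋ = 7.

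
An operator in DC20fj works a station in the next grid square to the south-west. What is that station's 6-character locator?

Longitude subsquare f = 5; −1 → 4 = e.
Latitude subsquare j = 9; −1 → 8 = i.

DC20ei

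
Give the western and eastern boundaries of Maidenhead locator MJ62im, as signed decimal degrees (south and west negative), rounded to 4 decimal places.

Field M=12, J=9: +12·20° lon, +9·10° lat → SW at lon 60°, lat 0°.
Square 6, 2: +6·2° lon, +2·1° lat → SW at lon 72°, lat 2°.
Subsquare i=8, m=12: +8·0.0833333° lon, +12·0.0416667° lat → SW at lon 72.6667°, lat 2.5°.
Cell spans 0.0833333° lon × 0.0416667° lat.
west 72.6667, east 72.7500.

72.6667, 72.7500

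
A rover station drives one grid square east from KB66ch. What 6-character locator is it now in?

Longitude subsquare c = 2; +1 → 3 = d.
The latitude characters are unchanged.

KB66dh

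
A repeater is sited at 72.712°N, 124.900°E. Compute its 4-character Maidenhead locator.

Shift to the Maidenhead origin (180°W, 90°S): lon 304.90, lat 162.71.
Field: 304.90/20 → 15 → P, 162.71/10 → 16 → Q; chars PQ.
Square: 4.90/2 → 2, 2.71/1 → 2; chars 22.

PQ22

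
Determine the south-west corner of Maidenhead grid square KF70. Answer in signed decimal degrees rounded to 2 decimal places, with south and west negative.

Field K=10, F=5: +10·20° lon, +5·10° lat → SW at lon 20°, lat -40°.
Square 7, 0: +7·2° lon, +0·1° lat → SW at lon 34°, lat -40°.
latitude -40.00, longitude 34.00.

-40.00, 34.00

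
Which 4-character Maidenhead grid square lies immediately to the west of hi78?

Longitude square 7; −1 → 6.
The latitude characters are unchanged.

HI68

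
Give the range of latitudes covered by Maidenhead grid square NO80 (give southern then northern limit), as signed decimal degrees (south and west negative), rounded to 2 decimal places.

Field N=13, O=14: +13·20° lon, +14·10° lat → SW at lon 80°, lat 50°.
Square 8, 0: +8·2° lon, +0·1° lat → SW at lon 96°, lat 50°.
Cell spans 2° lon × 1° lat.
south 50.00, north 51.00.

50.00, 51.00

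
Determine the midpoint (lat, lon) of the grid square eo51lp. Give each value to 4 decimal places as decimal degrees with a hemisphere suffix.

51.6458° N, 89.0417° W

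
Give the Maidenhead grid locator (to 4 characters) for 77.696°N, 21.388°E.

KQ07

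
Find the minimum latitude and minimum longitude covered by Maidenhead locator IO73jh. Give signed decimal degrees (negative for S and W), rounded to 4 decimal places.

Field I=8, O=14: +8·20° lon, +14·10° lat → SW at lon -20°, lat 50°.
Square 7, 3: +7·2° lon, +3·1° lat → SW at lon -6°, lat 53°.
Subsquare j=9, h=7: +9·0.0833333° lon, +7·0.0416667° lat → SW at lon -5.25°, lat 53.2917°.
latitude 53.2917, longitude -5.2500.

53.2917, -5.2500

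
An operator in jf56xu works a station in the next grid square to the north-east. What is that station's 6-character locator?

JF66av

Longitude subsquare x = 23; +1 → 24, wraps to 0 = a, carry into square.
Longitude square 5; +1 → 6.
Latitude subsquare u = 20; +1 → 21 = v.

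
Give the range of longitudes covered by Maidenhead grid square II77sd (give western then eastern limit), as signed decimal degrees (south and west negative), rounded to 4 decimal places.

-4.5000, -4.4167

Field I=8, I=8: +8·20° lon, +8·10° lat → SW at lon -20°, lat -10°.
Square 7, 7: +7·2° lon, +7·1° lat → SW at lon -6°, lat -3°.
Subsquare s=18, d=3: +18·0.0833333° lon, +3·0.0416667° lat → SW at lon -4.5°, lat -2.875°.
Cell spans 0.0833333° lon × 0.0416667° lat.
west -4.5000, east -4.4167.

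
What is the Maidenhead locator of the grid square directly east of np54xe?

Longitude subsquare x = 23; +1 → 24, wraps to 0 = a, carry into square.
Longitude square 5; +1 → 6.
The latitude characters are unchanged.

NP64ae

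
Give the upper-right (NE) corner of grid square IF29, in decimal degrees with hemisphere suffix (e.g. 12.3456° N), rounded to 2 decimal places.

30.00° S, 14.00° W

Field I=8, F=5: +8·20° lon, +5·10° lat → SW at lon -20°, lat -40°.
Square 2, 9: +2·2° lon, +9·1° lat → SW at lon -16°, lat -31°.
Cell spans 2° lon × 1° lat. NE corner is SW corner plus one full cell.
latitude 30.00° S, longitude 14.00° W.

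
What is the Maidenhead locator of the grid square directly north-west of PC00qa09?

Longitude extended square 0; −1 → -1, wraps to 9, carry into subsquare.
Longitude subsquare q = 16; −1 → 15 = p.
Latitude extended square 9; +1 → 10, wraps to 0, carry into subsquare.
Latitude subsquare a = 0; +1 → 1 = b.

PC00pb90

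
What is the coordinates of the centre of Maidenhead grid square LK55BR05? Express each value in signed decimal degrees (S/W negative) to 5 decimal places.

15.73125, 50.08750

Field L=11, K=10: +11·20° lon, +10·10° lat → SW at lon 40°, lat 10°.
Square 5, 5: +5·2° lon, +5·1° lat → SW at lon 50°, lat 15°.
Subsquare b=1, r=17: +1·0.0833333° lon, +17·0.0416667° lat → SW at lon 50.0833°, lat 15.7083°.
Extended square 0, 5: +0·0.00833333° lon, +5·0.00416667° lat → SW at lon 50.0833°, lat 15.7292°.
Cell spans 0.00833333° lon × 0.00416667° lat. Centre is SW corner plus half of each.
latitude 15.73125, longitude 50.08750.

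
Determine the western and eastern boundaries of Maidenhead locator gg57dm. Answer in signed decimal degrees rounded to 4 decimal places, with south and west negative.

Field G=6, G=6: +6·20° lon, +6·10° lat → SW at lon -60°, lat -30°.
Square 5, 7: +5·2° lon, +7·1° lat → SW at lon -50°, lat -23°.
Subsquare d=3, m=12: +3·0.0833333° lon, +12·0.0416667° lat → SW at lon -49.75°, lat -22.5°.
Cell spans 0.0833333° lon × 0.0416667° lat.
west -49.7500, east -49.6667.

-49.7500, -49.6667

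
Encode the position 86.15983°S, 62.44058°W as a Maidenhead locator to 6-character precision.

Offset from 180°W / 90°S: lon 117.5594°, lat 3.8402°.
Field (20°×10°, letters A–R): lon ⌊117.5594/20⌋ = 5 → F; lat ⌊3.8402/10⌋ = 0 → A.
Square (2°×1°, digits 0–9): lon ⌊17.5594/2⌋ = 8; lat ⌊3.8402/1⌋ = 3.
Subsquare (5′×2.5′, letters a–x): lon ⌊1.5594/0.0833333⌋ = 18 → s; lat ⌊0.8402/0.0416667⌋ = 20 → u.

FA83su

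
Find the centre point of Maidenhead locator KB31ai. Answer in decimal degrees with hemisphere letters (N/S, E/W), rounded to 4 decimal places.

78.6458° S, 26.0417° E

Field K=10, B=1: +10·20° lon, +1·10° lat → SW at lon 20°, lat -80°.
Square 3, 1: +3·2° lon, +1·1° lat → SW at lon 26°, lat -79°.
Subsquare a=0, i=8: +0·0.0833333° lon, +8·0.0416667° lat → SW at lon 26°, lat -78.6667°.
Cell spans 0.0833333° lon × 0.0416667° lat. Centre is SW corner plus half of each.
latitude 78.6458° S, longitude 26.0417° E.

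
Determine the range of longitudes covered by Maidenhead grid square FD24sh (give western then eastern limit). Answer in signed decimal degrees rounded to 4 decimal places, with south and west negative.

-74.5000, -74.4167

Field F=5, D=3: +5·20° lon, +3·10° lat → SW at lon -80°, lat -60°.
Square 2, 4: +2·2° lon, +4·1° lat → SW at lon -76°, lat -56°.
Subsquare s=18, h=7: +18·0.0833333° lon, +7·0.0416667° lat → SW at lon -74.5°, lat -55.7083°.
Cell spans 0.0833333° lon × 0.0416667° lat.
west -74.5000, east -74.4167.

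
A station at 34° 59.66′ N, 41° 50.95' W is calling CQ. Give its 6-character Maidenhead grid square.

Add 180° to longitude and 90° to latitude: 138.1508, 124.9943.
Field: 138.1508/20 → 6 → G, 124.9943/10 → 12 → M; chars GM.
Square: 18.1508/2 → 9, 4.9943/1 → 4; chars 94.
Subsquare: 0.1508/0.0833333 → 1 → b, 0.9943/0.0416667 → 23 → x; chars bx.

GM94bx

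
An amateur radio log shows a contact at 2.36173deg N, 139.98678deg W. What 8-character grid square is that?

CJ02ai16

Add 180° to longitude and 90° to latitude: 40.01322, 92.36173.
Field (20°×10°, letters A–R): 40.01322/20 → 2 → C, 92.36173/10 → 9 → J; chars CJ.
Square (2°×1°, digits 0–9): 0.01322/2 → 0, 2.36173/1 → 2; chars 02.
Subsquare (5′×2.5′, letters a–x): 0.01322/0.0833333 → 0 → a, 0.36173/0.0416667 → 8 → i; chars ai.
Extended square (30″×15″, digits 0–9): 0.01322/0.00833333 → 1, 0.02840/0.00416667 → 6; chars 16.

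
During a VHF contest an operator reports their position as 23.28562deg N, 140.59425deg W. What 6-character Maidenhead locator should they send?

BL93qg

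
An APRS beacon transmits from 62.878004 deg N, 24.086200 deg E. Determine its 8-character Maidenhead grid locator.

KP22bv00

Shift to the Maidenhead origin (180°W, 90°S): lon 204.08620, lat 152.87800.
Field (20°×10°, letters A–R): lon ⌊204.08620/20⌋ = 10 → K; lat ⌊152.87800/10⌋ = 15 → P.
Square (2°×1°, digits 0–9): lon ⌊4.08620/2⌋ = 2; lat ⌊2.87800/1⌋ = 2.
Subsquare (5′×2.5′, letters a–x): lon ⌊0.08620/0.0833333⌋ = 1 → b; lat ⌊0.87800/0.0416667⌋ = 21 → v.
Extended square (30″×15″, digits 0–9): lon ⌊0.00287/0.00833333⌋ = 0; lat ⌊0.00300/0.00416667⌋ = 0.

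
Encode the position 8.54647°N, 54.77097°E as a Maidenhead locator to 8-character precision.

LJ78jn21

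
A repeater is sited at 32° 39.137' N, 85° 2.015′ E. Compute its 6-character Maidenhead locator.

NM22mp

Offset from 180°W / 90°S: lon 265.0336°, lat 122.6523°.
Field (20°×10°, letters A–R): 265.0336/20 → 13 → N, 122.6523/10 → 12 → M; chars NM.
Square (2°×1°, digits 0–9): 5.0336/2 → 2, 2.6523/1 → 2; chars 22.
Subsquare (5′×2.5′, letters a–x): 1.0336/0.0833333 → 12 → m, 0.6523/0.0416667 → 15 → p; chars mp.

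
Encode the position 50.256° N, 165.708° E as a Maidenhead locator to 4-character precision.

Add 180° to longitude and 90° to latitude: 345.71, 140.26.
Field (20°×10°, letters A–R): lon ⌊345.71/20⌋ = 17 → R; lat ⌊140.26/10⌋ = 14 → O.
Square (2°×1°, digits 0–9): lon ⌊5.71/2⌋ = 2; lat ⌊0.26/1⌋ = 0.

RO20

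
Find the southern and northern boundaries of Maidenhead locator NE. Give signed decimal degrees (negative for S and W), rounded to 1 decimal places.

-50.0, -40.0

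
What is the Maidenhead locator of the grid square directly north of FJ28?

FJ29

Latitude square 8; +1 → 9.
The longitude characters are unchanged.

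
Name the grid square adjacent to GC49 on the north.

GD40

Latitude square 9; +1 → 10, wraps to 0, carry into field.
Latitude field C = 2; +1 → 3 = D.
The longitude characters are unchanged.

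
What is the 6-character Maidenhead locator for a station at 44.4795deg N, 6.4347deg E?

JN34fl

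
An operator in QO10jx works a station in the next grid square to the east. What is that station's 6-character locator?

Longitude subsquare j = 9; +1 → 10 = k.
The latitude characters are unchanged.

QO10kx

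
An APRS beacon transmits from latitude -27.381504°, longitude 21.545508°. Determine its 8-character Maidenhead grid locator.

Shift to the Maidenhead origin (180°W, 90°S): lon 201.54551, lat 62.61850.
Field (20°×10°, letters A–R): 201.54551/20 → 10 → K, 62.61850/10 → 6 → G; chars KG.
Square (2°×1°, digits 0–9): 1.54551/2 → 0, 2.61850/1 → 2; chars 02.
Subsquare (5′×2.5′, letters a–x): 1.54551/0.0833333 → 18 → s, 0.61850/0.0416667 → 14 → o; chars so.
Extended square (30″×15″, digits 0–9): 0.04551/0.00833333 → 5, 0.03516/0.00416667 → 8; chars 58.

KG02so58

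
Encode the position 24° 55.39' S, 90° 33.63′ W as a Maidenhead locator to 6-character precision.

Shift to the Maidenhead origin (180°W, 90°S): lon 89.4395, lat 65.0768.
Field: 89.4395/20 → 4 → E, 65.0768/10 → 6 → G; chars EG.
Square: 9.4395/2 → 4, 5.0768/1 → 5; chars 45.
Subsquare: 1.4395/0.0833333 → 17 → r, 0.0768/0.0416667 → 1 → b; chars rb.

EG45rb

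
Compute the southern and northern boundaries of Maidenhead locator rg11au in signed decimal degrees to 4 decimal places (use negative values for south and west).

-28.1667, -28.1250

Field R=17, G=6: +17·20° lon, +6·10° lat → SW at lon 160°, lat -30°.
Square 1, 1: +1·2° lon, +1·1° lat → SW at lon 162°, lat -29°.
Subsquare a=0, u=20: +0·0.0833333° lon, +20·0.0416667° lat → SW at lon 162°, lat -28.1667°.
Cell spans 0.0833333° lon × 0.0416667° lat.
south -28.1667, north -28.1250.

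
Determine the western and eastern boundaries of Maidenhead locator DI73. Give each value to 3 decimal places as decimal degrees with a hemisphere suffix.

106.000° W, 104.000° W

Field D=3, I=8: +3·20° lon, +8·10° lat → SW at lon -120°, lat -10°.
Square 7, 3: +7·2° lon, +3·1° lat → SW at lon -106°, lat -7°.
Cell spans 2° lon × 1° lat.
west 106.000° W, east 104.000° W.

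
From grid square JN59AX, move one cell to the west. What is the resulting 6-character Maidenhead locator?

JN49xx

Longitude subsquare a = 0; −1 → -1, wraps to 23 = x, carry into square.
Longitude square 5; −1 → 4.
The latitude characters are unchanged.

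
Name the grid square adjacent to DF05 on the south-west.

CF94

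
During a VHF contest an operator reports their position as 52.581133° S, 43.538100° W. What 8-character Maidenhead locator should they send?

GD87fk50

Shift to the Maidenhead origin (180°W, 90°S): lon 136.46190, lat 37.41887.
Field: 136.46190/20 → 6 → G, 37.41887/10 → 3 → D; chars GD.
Square: 16.46190/2 → 8, 7.41887/1 → 7; chars 87.
Subsquare: 0.46190/0.0833333 → 5 → f, 0.41887/0.0416667 → 10 → k; chars fk.
Extended square: 0.04523/0.00833333 → 5, 0.00220/0.00416667 → 0; chars 50.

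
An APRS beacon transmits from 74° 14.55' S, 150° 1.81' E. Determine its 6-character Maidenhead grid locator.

Add 180° to longitude and 90° to latitude: 330.0302, 15.7575.
Field (20°×10°, letters A–R): lon ⌊330.0302/20⌋ = 16 → Q; lat ⌊15.7575/10⌋ = 1 → B.
Square (2°×1°, digits 0–9): lon ⌊10.0302/2⌋ = 5; lat ⌊5.7575/1⌋ = 5.
Subsquare (5′×2.5′, letters a–x): lon ⌊0.0302/0.0833333⌋ = 0 → a; lat ⌊0.7575/0.0416667⌋ = 18 → s.

QB55as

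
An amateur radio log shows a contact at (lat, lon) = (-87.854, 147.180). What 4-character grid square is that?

Offset from 180°W / 90°S: lon 327.18°, lat 2.15°.
Field (20°×10°, letters A–R): lon ⌊327.18/20⌋ = 16 → Q; lat ⌊2.15/10⌋ = 0 → A.
Square (2°×1°, digits 0–9): lon ⌊7.18/2⌋ = 3; lat ⌊2.15/1⌋ = 2.

QA32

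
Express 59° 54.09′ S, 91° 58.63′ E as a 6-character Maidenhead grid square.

ND50xc

Shift to the Maidenhead origin (180°W, 90°S): lon 271.9772, lat 30.0985.
Field (20°×10°, letters A–R): 271.9772/20 → 13 → N, 30.0985/10 → 3 → D; chars ND.
Square (2°×1°, digits 0–9): 11.9772/2 → 5, 0.0985/1 → 0; chars 50.
Subsquare (5′×2.5′, letters a–x): 1.9772/0.0833333 → 23 → x, 0.0985/0.0416667 → 2 → c; chars xc.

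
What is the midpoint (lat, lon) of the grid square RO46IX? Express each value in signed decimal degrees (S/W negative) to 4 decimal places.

Field R=17, O=14: +17·20° lon, +14·10° lat → SW at lon 160°, lat 50°.
Square 4, 6: +4·2° lon, +6·1° lat → SW at lon 168°, lat 56°.
Subsquare i=8, x=23: +8·0.0833333° lon, +23·0.0416667° lat → SW at lon 168.667°, lat 56.9583°.
Cell spans 0.0833333° lon × 0.0416667° lat. Centre is SW corner plus half of each.
latitude 56.9792, longitude 168.7083.

56.9792, 168.7083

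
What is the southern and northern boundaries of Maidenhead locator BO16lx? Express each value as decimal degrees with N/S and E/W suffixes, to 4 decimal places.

56.9583° N, 57.0000° N

Field B=1, O=14: +1·20° lon, +14·10° lat → SW at lon -160°, lat 50°.
Square 1, 6: +1·2° lon, +6·1° lat → SW at lon -158°, lat 56°.
Subsquare l=11, x=23: +11·0.0833333° lon, +23·0.0416667° lat → SW at lon -157.083°, lat 56.9583°.
Cell spans 0.0833333° lon × 0.0416667° lat.
south 56.9583° N, north 57.0000° N.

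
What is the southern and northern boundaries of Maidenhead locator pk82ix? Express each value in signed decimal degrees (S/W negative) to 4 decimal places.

Field P=15, K=10: +15·20° lon, +10·10° lat → SW at lon 120°, lat 10°.
Square 8, 2: +8·2° lon, +2·1° lat → SW at lon 136°, lat 12°.
Subsquare i=8, x=23: +8·0.0833333° lon, +23·0.0416667° lat → SW at lon 136.667°, lat 12.9583°.
Cell spans 0.0833333° lon × 0.0416667° lat.
south 12.9583, north 13.0000.

12.9583, 13.0000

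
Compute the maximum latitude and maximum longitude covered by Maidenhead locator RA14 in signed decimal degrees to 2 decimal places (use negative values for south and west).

Field R=17, A=0: +17·20° lon, +0·10° lat → SW at lon 160°, lat -90°.
Square 1, 4: +1·2° lon, +4·1° lat → SW at lon 162°, lat -86°.
Cell spans 2° lon × 1° lat. NE corner is SW corner plus one full cell.
latitude -85.00, longitude 164.00.

-85.00, 164.00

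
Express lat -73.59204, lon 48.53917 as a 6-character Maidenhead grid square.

Add 180° to longitude and 90° to latitude: 228.5392, 16.4080.
Field: lon ⌊228.5392/20⌋ = 11 → L; lat ⌊16.4080/10⌋ = 1 → B.
Square: lon ⌊8.5392/2⌋ = 4; lat ⌊6.4080/1⌋ = 6.
Subsquare: lon ⌊0.5392/0.0833333⌋ = 6 → g; lat ⌊0.4080/0.0416667⌋ = 9 → j.

LB46gj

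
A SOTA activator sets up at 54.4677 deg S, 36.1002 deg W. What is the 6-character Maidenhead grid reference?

HD15wm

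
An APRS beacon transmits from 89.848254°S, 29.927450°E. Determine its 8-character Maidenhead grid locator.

KA40xd16

Add 180° to longitude and 90° to latitude: 209.92745, 0.15175.
Field: lon ⌊209.92745/20⌋ = 10 → K; lat ⌊0.15175/10⌋ = 0 → A.
Square: lon ⌊9.92745/2⌋ = 4; lat ⌊0.15175/1⌋ = 0.
Subsquare: lon ⌊1.92745/0.0833333⌋ = 23 → x; lat ⌊0.15175/0.0416667⌋ = 3 → d.
Extended square: lon ⌊0.01078/0.00833333⌋ = 1; lat ⌊0.02675/0.00416667⌋ = 6.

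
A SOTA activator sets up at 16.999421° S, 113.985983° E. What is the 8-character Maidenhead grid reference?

OH63xa80

Add 180° to longitude and 90° to latitude: 293.98598, 73.00058.
Field: 293.98598/20 → 14 → O, 73.00058/10 → 7 → H; chars OH.
Square: 13.98598/2 → 6, 3.00058/1 → 3; chars 63.
Subsquare: 1.98598/0.0833333 → 23 → x, 0.00058/0.0416667 → 0 → a; chars xa.
Extended square: 0.06932/0.00833333 → 8, 0.00058/0.00416667 → 0; chars 80.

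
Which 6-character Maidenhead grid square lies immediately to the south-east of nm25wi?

NM25xh

Longitude subsquare w = 22; +1 → 23 = x.
Latitude subsquare i = 8; −1 → 7 = h.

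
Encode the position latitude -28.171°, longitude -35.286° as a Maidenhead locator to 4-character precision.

Offset from 180°W / 90°S: lon 144.71°, lat 61.83°.
Field: lon ⌊144.71/20⌋ = 7 → H; lat ⌊61.83/10⌋ = 6 → G.
Square: lon ⌊4.71/2⌋ = 2; lat ⌊1.83/1⌋ = 1.

HG21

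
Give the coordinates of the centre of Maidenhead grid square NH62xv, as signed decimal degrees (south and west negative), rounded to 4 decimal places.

-17.1042, 93.9583

Field N=13, H=7: +13·20° lon, +7·10° lat → SW at lon 80°, lat -20°.
Square 6, 2: +6·2° lon, +2·1° lat → SW at lon 92°, lat -18°.
Subsquare x=23, v=21: +23·0.0833333° lon, +21·0.0416667° lat → SW at lon 93.9167°, lat -17.125°.
Cell spans 0.0833333° lon × 0.0416667° lat. Centre is SW corner plus half of each.
latitude -17.1042, longitude 93.9583.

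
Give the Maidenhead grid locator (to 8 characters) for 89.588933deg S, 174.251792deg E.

RA70dj08

Shift to the Maidenhead origin (180°W, 90°S): lon 354.25179, lat 0.41107.
Field: 354.25179/20 → 17 → R, 0.41107/10 → 0 → A; chars RA.
Square: 14.25179/2 → 7, 0.41107/1 → 0; chars 70.
Subsquare: 0.25179/0.0833333 → 3 → d, 0.41107/0.0416667 → 9 → j; chars dj.
Extended square: 0.00179/0.00833333 → 0, 0.03607/0.00416667 → 8; chars 08.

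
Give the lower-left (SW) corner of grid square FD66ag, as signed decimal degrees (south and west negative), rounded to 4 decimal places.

Field F=5, D=3: +5·20° lon, +3·10° lat → SW at lon -80°, lat -60°.
Square 6, 6: +6·2° lon, +6·1° lat → SW at lon -68°, lat -54°.
Subsquare a=0, g=6: +0·0.0833333° lon, +6·0.0416667° lat → SW at lon -68°, lat -53.75°.
latitude -53.7500, longitude -68.0000.

-53.7500, -68.0000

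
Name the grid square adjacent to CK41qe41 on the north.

CK41qe42

Latitude extended square 1; +1 → 2.
The longitude characters are unchanged.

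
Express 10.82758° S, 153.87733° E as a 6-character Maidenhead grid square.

QH69we

Shift to the Maidenhead origin (180°W, 90°S): lon 333.8773, lat 79.1724.
Field: 333.8773/20 → 16 → Q, 79.1724/10 → 7 → H; chars QH.
Square: 13.8773/2 → 6, 9.1724/1 → 9; chars 69.
Subsquare: 1.8773/0.0833333 → 22 → w, 0.1724/0.0416667 → 4 → e; chars we.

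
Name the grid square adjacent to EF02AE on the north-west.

DF92xf

Longitude subsquare a = 0; −1 → -1, wraps to 23 = x, carry into square.
Longitude square 0; −1 → -1, wraps to 9, carry into field.
Longitude field E = 4; −1 → 3 = D.
Latitude subsquare e = 4; +1 → 5 = f.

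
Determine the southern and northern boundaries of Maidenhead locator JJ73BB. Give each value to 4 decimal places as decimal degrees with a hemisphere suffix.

3.0417° N, 3.0833° N

Field J=9, J=9: +9·20° lon, +9·10° lat → SW at lon 0°, lat 0°.
Square 7, 3: +7·2° lon, +3·1° lat → SW at lon 14°, lat 3°.
Subsquare b=1, b=1: +1·0.0833333° lon, +1·0.0416667° lat → SW at lon 14.0833°, lat 3.04167°.
Cell spans 0.0833333° lon × 0.0416667° lat.
south 3.0417° N, north 3.0833° N.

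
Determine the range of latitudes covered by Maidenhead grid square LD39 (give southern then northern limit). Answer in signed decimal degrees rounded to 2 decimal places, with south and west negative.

-51.00, -50.00

Field L=11, D=3: +11·20° lon, +3·10° lat → SW at lon 40°, lat -60°.
Square 3, 9: +3·2° lon, +9·1° lat → SW at lon 46°, lat -51°.
Cell spans 2° lon × 1° lat.
south -51.00, north -50.00.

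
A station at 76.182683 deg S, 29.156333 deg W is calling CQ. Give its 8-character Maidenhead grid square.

Shift to the Maidenhead origin (180°W, 90°S): lon 150.84367, lat 13.81732.
Field: 150.84367/20 → 7 → H, 13.81732/10 → 1 → B; chars HB.
Square: 10.84367/2 → 5, 3.81732/1 → 3; chars 53.
Subsquare: 0.84367/0.0833333 → 10 → k, 0.81732/0.0416667 → 19 → t; chars kt.
Extended square: 0.01033/0.00833333 → 1, 0.02565/0.00416667 → 6; chars 16.

HB53kt16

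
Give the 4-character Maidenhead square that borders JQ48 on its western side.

Longitude square 4; −1 → 3.
The latitude characters are unchanged.

JQ38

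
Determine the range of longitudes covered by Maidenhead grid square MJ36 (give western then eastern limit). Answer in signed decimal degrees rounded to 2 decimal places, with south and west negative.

Field M=12, J=9: +12·20° lon, +9·10° lat → SW at lon 60°, lat 0°.
Square 3, 6: +3·2° lon, +6·1° lat → SW at lon 66°, lat 6°.
Cell spans 2° lon × 1° lat.
west 66.00, east 68.00.

66.00, 68.00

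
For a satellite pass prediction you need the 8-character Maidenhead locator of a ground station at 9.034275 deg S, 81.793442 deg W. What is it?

Add 180° to longitude and 90° to latitude: 98.20656, 80.96573.
Field: 98.20656/20 → 4 → E, 80.96573/10 → 8 → I; chars EI.
Square: 18.20656/2 → 9, 0.96573/1 → 0; chars 90.
Subsquare: 0.20656/0.0833333 → 2 → c, 0.96573/0.0416667 → 23 → x; chars cx.
Extended square: 0.03989/0.00833333 → 4, 0.00739/0.00416667 → 1; chars 41.

EI90cx41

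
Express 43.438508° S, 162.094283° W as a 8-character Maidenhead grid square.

Add 180° to longitude and 90° to latitude: 17.90572, 46.56149.
Field (20°×10°, letters A–R): lon ⌊17.90572/20⌋ = 0 → A; lat ⌊46.56149/10⌋ = 4 → E.
Square (2°×1°, digits 0–9): lon ⌊17.90572/2⌋ = 8; lat ⌊6.56149/1⌋ = 6.
Subsquare (5′×2.5′, letters a–x): lon ⌊1.90572/0.0833333⌋ = 22 → w; lat ⌊0.56149/0.0416667⌋ = 13 → n.
Extended square (30″×15″, digits 0–9): lon ⌊0.07238/0.00833333⌋ = 8; lat ⌊0.01983/0.00416667⌋ = 4.

AE86wn84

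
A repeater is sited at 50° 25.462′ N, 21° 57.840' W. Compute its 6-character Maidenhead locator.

HO90ak

Offset from 180°W / 90°S: lon 158.0360°, lat 140.4244°.
Field: lon ⌊158.0360/20⌋ = 7 → H; lat ⌊140.4244/10⌋ = 14 → O.
Square: lon ⌊18.0360/2⌋ = 9; lat ⌊0.4244/1⌋ = 0.
Subsquare: lon ⌊0.0360/0.0833333⌋ = 0 → a; lat ⌊0.4244/0.0416667⌋ = 10 → k.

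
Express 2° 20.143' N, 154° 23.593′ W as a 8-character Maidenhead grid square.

Offset from 180°W / 90°S: lon 25.60678°, lat 92.33572°.
Field (20°×10°, letters A–R): lon ⌊25.60678/20⌋ = 1 → B; lat ⌊92.33572/10⌋ = 9 → J.
Square (2°×1°, digits 0–9): lon ⌊5.60678/2⌋ = 2; lat ⌊2.33572/1⌋ = 2.
Subsquare (5′×2.5′, letters a–x): lon ⌊1.60678/0.0833333⌋ = 19 → t; lat ⌊0.33572/0.0416667⌋ = 8 → i.
Extended square (30″×15″, digits 0–9): lon ⌊0.02345/0.00833333⌋ = 2; lat ⌊0.00238/0.00416667⌋ = 0.

BJ22ti20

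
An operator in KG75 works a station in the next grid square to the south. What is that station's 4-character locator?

KG74

Latitude square 5; −1 → 4.
The longitude characters are unchanged.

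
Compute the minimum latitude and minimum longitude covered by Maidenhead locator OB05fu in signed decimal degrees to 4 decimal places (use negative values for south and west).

-74.1667, 100.4167

Field O=14, B=1: +14·20° lon, +1·10° lat → SW at lon 100°, lat -80°.
Square 0, 5: +0·2° lon, +5·1° lat → SW at lon 100°, lat -75°.
Subsquare f=5, u=20: +5·0.0833333° lon, +20·0.0416667° lat → SW at lon 100.417°, lat -74.1667°.
latitude -74.1667, longitude 100.4167.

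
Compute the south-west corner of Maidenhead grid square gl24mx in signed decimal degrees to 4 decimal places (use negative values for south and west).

24.9583, -55.0000

Field G=6, L=11: +6·20° lon, +11·10° lat → SW at lon -60°, lat 20°.
Square 2, 4: +2·2° lon, +4·1° lat → SW at lon -56°, lat 24°.
Subsquare m=12, x=23: +12·0.0833333° lon, +23·0.0416667° lat → SW at lon -55°, lat 24.9583°.
latitude 24.9583, longitude -55.0000.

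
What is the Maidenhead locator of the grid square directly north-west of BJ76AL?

Longitude subsquare a = 0; −1 → -1, wraps to 23 = x, carry into square.
Longitude square 7; −1 → 6.
Latitude subsquare l = 11; +1 → 12 = m.

BJ66xm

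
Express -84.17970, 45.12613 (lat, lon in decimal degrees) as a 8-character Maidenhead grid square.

Shift to the Maidenhead origin (180°W, 90°S): lon 225.12613, lat 5.82030.
Field (20°×10°, letters A–R): 225.12613/20 → 11 → L, 5.82030/10 → 0 → A; chars LA.
Square (2°×1°, digits 0–9): 5.12613/2 → 2, 5.82030/1 → 5; chars 25.
Subsquare (5′×2.5′, letters a–x): 1.12613/0.0833333 → 13 → n, 0.82030/0.0416667 → 19 → t; chars nt.
Extended square (30″×15″, digits 0–9): 0.04280/0.00833333 → 5, 0.02863/0.00416667 → 6; chars 56.

LA25nt56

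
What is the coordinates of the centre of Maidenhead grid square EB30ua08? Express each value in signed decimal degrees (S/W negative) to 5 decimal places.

-79.96458, -92.32917

Field E=4, B=1: +4·20° lon, +1·10° lat → SW at lon -100°, lat -80°.
Square 3, 0: +3·2° lon, +0·1° lat → SW at lon -94°, lat -80°.
Subsquare u=20, a=0: +20·0.0833333° lon, +0·0.0416667° lat → SW at lon -92.3333°, lat -80°.
Extended square 0, 8: +0·0.00833333° lon, +8·0.00416667° lat → SW at lon -92.3333°, lat -79.9667°.
Cell spans 0.00833333° lon × 0.00416667° lat. Centre is SW corner plus half of each.
latitude -79.96458, longitude -92.32917.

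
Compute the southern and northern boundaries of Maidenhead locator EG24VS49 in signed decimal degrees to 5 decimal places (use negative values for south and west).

-25.21250, -25.20833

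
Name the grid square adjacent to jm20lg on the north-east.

JM20mh

Longitude subsquare l = 11; +1 → 12 = m.
Latitude subsquare g = 6; +1 → 7 = h.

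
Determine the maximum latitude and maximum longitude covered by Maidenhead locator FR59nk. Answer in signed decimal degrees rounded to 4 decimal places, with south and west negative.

Field F=5, R=17: +5·20° lon, +17·10° lat → SW at lon -80°, lat 80°.
Square 5, 9: +5·2° lon, +9·1° lat → SW at lon -70°, lat 89°.
Subsquare n=13, k=10: +13·0.0833333° lon, +10·0.0416667° lat → SW at lon -68.9167°, lat 89.4167°.
Cell spans 0.0833333° lon × 0.0416667° lat. NE corner is SW corner plus one full cell.
latitude 89.4583, longitude -68.8333.

89.4583, -68.8333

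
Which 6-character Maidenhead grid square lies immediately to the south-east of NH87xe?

Longitude subsquare x = 23; +1 → 24, wraps to 0 = a, carry into square.
Longitude square 8; +1 → 9.
Latitude subsquare e = 4; −1 → 3 = d.

NH97ad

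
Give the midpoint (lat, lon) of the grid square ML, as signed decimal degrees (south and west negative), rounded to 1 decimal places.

Field M=12, L=11: +12·20° lon, +11·10° lat → SW at lon 60°, lat 20°.
Cell spans 20° lon × 10° lat. Centre is SW corner plus half of each.
latitude 25.0, longitude 70.0.

25.0, 70.0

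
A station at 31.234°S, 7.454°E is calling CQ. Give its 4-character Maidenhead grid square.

JF38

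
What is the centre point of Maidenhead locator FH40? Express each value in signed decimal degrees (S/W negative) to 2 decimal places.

Field F=5, H=7: +5·20° lon, +7·10° lat → SW at lon -80°, lat -20°.
Square 4, 0: +4·2° lon, +0·1° lat → SW at lon -72°, lat -20°.
Cell spans 2° lon × 1° lat. Centre is SW corner plus half of each.
latitude -19.50, longitude -71.00.

-19.50, -71.00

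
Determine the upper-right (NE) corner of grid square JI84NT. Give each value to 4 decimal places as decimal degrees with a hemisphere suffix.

5.1667° S, 17.1667° E

Field J=9, I=8: +9·20° lon, +8·10° lat → SW at lon 0°, lat -10°.
Square 8, 4: +8·2° lon, +4·1° lat → SW at lon 16°, lat -6°.
Subsquare n=13, t=19: +13·0.0833333° lon, +19·0.0416667° lat → SW at lon 17.0833°, lat -5.20833°.
Cell spans 0.0833333° lon × 0.0416667° lat. NE corner is SW corner plus one full cell.
latitude 5.1667° S, longitude 17.1667° E.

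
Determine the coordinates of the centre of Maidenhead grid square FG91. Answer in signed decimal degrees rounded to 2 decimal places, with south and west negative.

-28.50, -61.00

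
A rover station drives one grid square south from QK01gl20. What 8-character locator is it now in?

QK01gk29

Latitude extended square 0; −1 → -1, wraps to 9, carry into subsquare.
Latitude subsquare l = 11; −1 → 10 = k.
The longitude characters are unchanged.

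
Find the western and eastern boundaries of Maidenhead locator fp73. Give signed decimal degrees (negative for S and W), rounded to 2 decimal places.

Field F=5, P=15: +5·20° lon, +15·10° lat → SW at lon -80°, lat 60°.
Square 7, 3: +7·2° lon, +3·1° lat → SW at lon -66°, lat 63°.
Cell spans 2° lon × 1° lat.
west -66.00, east -64.00.

-66.00, -64.00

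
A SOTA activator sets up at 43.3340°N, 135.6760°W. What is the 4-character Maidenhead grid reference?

CN23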